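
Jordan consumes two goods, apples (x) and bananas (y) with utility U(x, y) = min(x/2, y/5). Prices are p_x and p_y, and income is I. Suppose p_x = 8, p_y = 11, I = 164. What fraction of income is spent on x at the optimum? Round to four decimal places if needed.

share on x = 0.2254

Leontief preferences: the optimum is at the kink where x/2 = y/5, i.e. y = (5/2)·x.
Budget: p_x·x + p_y·(5/2)·x = I, so (2·p_x + 5·p_y)·x = 2·I.
Demand: x*(p_x,p_y,I) = 2·I/(2·p_x + 5·p_y), y* = 5·I/(2·p_x + 5·p_y).
Here 2·8 + 5·11 = 71, giving x* = 4.6197 and y* = 11.5493.
Expenditure on x: 8·4.6197 = 36.9577; share = 0.2254.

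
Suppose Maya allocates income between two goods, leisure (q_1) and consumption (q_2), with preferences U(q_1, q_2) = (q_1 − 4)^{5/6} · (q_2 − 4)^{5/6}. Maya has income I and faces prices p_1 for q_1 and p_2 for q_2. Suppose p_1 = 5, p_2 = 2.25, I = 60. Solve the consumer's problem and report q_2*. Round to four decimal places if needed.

MRS = (q_2−4)/(q_1−4). Tangency with p_1/p_2 gives q_2−4 = (p_1/p_2)·(q_1−4).
After buying the subsistence bundle (4, 4), a share 0.5 of the remaining income goes to q_1: q_1* = 4 + 0.5·(I − 4p_1 − 4p_2)/p_1.
Discretionary income = 60 − 4·5 − 4·2.25 = 31; q_2* = 4 + 0.5·31/2.25 = 10.8889.

q_2* = 10.8889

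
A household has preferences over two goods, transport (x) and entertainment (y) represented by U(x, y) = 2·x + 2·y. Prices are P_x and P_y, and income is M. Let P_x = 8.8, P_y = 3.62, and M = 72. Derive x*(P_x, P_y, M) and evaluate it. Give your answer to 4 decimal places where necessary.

Perfect substitutes: compare marginal utility per dollar. 2/P_x vs 2/P_y → 0.2273 vs 0.5525.
y gives more utility per dollar, so spend all income on y: y* = M/P_y, x* = 0.
Numerically: x* = 0, y* = 19.8895.

x* = 0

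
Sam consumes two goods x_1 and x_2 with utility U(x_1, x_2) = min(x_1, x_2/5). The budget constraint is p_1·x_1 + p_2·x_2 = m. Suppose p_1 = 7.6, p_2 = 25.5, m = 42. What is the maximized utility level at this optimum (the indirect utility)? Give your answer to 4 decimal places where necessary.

V = 0.3109

Here 7.6 + 5·25.5 = 135.1, giving x_1* = 0.3109 and x_2* = 1.5544.
Utility at the optimum: U(0.3109, 1.5544) = 0.3109.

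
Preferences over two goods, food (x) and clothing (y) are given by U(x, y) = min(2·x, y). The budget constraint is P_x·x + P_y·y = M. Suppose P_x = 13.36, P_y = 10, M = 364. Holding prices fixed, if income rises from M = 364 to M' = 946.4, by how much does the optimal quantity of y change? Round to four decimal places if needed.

Leontief preferences: the optimum is at the kink where x/1 = y/2, i.e. y = 2·x.
Budget: P_x·x + P_y·2·x = M, so (P_x + 2·P_y)·x = M.
Demand: x*(P_x,P_y,M) = M/(P_x + 2·P_y), y* = 2·M/(P_x + 2·P_y).
Here 13.36 + 2·10 = 33.36, giving y* = 21.8225.
At M' = 946.4: y* = 56.7386. Change: 56.7386 − 21.8225 = 34.9161.

Δy* = 34.9161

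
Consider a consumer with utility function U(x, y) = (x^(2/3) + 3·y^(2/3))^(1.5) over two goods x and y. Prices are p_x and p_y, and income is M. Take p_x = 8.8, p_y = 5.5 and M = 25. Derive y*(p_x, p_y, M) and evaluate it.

MU_x ∝ x^(-1/3), MU_y ∝ 3·y^(-1/3), so MRS = (1/3)·(y/x)^(1/3) = p_x/p_y.
Hence y/x = (3·p_x/p_y)^(1/(1/3)), i.e. raised to the 3 power.
With the ratio pinned down, the budget gives x* = M/(p_x + p_y·(y/x)) and y* = (y/x)·x*.
Numerically y/x = 110.592, so x* = 25/(8.8 + 5.5·110.592) = 0.0405 and y* = 110.592·0.0405 = 4.4806.

y* = 4.4806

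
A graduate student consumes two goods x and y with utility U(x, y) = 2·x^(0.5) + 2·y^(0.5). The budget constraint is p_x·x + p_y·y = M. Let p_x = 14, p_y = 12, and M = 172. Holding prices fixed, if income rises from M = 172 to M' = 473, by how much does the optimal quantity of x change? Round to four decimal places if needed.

Δx* = 9.9231

MU_x ∝ 2·x^(-0.5), MU_y ∝ 2·y^(-0.5), so MRS = (y/x)^(0.5) = p_x/p_y.
Hence y/x = (p_x/p_y)^(1/(0.5)), i.e. raised to the 2 power.
With the ratio pinned down, the budget gives x* = M/(p_x + p_y·(y/x)) and y* = (y/x)·x*.
Numerically y/x = 1.361111, so x* = 172/(14 + 12·1.361111) = 5.6703.
At M' = 473: x* = 15.5934. Change: 15.5934 − 5.6703 = 9.9231.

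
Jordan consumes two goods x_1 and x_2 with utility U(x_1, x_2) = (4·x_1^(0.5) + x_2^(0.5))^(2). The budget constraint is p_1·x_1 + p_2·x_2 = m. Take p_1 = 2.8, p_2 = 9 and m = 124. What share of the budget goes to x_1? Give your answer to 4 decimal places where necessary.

With the ratio pinned down, the budget gives x_1* = m/(p_1 + p_2·(x_2/x_1)) and x_2* = (x_2/x_1)·x_1*.
Numerically x_2/x_1 = 0.006049, so x_1* = 124/(2.8 + 9·0.006049) = 43.441 and x_2* = 0.006049·43.441 = 0.2628.
Expenditure on x_1: 2.8·43.441 = 121.6349; share = 0.9809.

share on x_1 = 0.9809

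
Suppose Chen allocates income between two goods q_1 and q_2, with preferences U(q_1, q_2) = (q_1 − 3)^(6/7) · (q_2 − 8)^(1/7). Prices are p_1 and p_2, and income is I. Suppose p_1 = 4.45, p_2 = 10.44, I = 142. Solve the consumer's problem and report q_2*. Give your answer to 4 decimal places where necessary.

Substituting into the budget: q_1* = 3 + 6/7·(I − 3·p_1 − 8·p_2)/p_1, and q_2* = 8 + 1/7·(…)/p_2.
Discretionary income = 142 − 3·4.45 − 8·10.44 = 45.13; q_2* = 8 + 1/7·45.13/10.44 = 8.6175.

q_2* = 8.6175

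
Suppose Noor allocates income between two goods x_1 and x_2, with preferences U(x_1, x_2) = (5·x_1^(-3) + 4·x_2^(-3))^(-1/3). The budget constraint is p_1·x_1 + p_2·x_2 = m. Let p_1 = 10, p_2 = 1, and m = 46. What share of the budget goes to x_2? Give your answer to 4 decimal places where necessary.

share on x_2 = 0.144

With the ratio pinned down, the budget gives x_1* = m/(p_1 + p_2·(x_2/x_1)) and x_2* = (x_2/x_1)·x_1*.
Numerically x_2/x_1 = 1.681793, so x_1* = 46/(10 + 1·1.681793) = 3.9378 and x_2* = 1.681793·3.9378 = 6.6225.
Expenditure on x_2: 1·6.6225 = 6.6225; share = 0.144.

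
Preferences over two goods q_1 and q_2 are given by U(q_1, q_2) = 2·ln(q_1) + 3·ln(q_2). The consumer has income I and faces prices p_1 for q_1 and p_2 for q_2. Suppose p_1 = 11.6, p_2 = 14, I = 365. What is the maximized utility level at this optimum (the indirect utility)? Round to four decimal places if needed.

V = 13.3152

The MRS is (2/3)·q_2/q_1. Set MRS = p_1/p_2.
Rearranging, p_2·q_2 = (3/2)·p_1·q_1. Substituting into the budget gives p_1·q_1·(1 + (3/2)) = I.
Demand: q_1*(p_1,p_2,I) = 0.4·I/p_1 and q_2* = 0.6·I/p_2.
At p_1=11.6, p_2=14, I=365: q_1* = 0.4·365/11.6 = 12.5862, q_2* = 15.6429.
Utility at the optimum: U(12.5862, 15.6429) = 13.3152.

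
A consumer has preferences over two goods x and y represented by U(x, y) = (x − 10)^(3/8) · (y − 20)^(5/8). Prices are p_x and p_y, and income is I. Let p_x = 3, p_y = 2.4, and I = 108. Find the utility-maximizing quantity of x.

x* = 13.75

Let x' = x−10, y' = y−20. MRS = (3/5)·y'/x' = p_x/p_y.
Substituting into the budget: x* = 10 + 0.375·(I − 10·p_x − 20·p_y)/p_x, and y* = 20 + 0.625·(…)/p_y.
Discretionary income = 108 − 10·3 − 20·2.4 = 30; x* = 10 + 0.375·30/3 = 13.75.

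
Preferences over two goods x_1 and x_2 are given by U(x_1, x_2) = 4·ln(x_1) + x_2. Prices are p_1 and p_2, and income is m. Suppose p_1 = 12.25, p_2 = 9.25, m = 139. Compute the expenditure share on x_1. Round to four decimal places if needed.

Set MRS = p_1/p_2: (4/x_1)/1 = p_1/p_2.
So x_1*(p_1,p_2) = 4·p_2/p_1, independent of income; and x_2* = (m − 4·p_2)/p_2.
At the given prices: x_1* = 4·9.25/12.25 = 3.0204, and x_2* = 11.027.
Expenditure on x_1: 12.25·3.0204 = 37; share = 0.2662.

share on x_1 = 0.2662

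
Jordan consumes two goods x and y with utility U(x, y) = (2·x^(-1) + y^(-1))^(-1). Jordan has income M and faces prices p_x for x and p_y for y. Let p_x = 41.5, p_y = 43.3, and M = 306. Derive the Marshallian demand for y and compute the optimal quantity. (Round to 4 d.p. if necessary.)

From the CES first-order condition, 2·(y/x)^(2) = p_x/p_y.
Hence y/x = ((1/2)·p_x/p_y)^(1/(2)), i.e. raised to the 0.5 power.
With the ratio pinned down, the budget gives x* = M/(p_x + p_y·(y/x)) and y* = (y/x)·x*.
Numerically y/x = 0.692253, so x* = 306/(41.5 + 43.3·0.692253) = 4.2812 and y* = 0.692253·4.2812 = 2.9637.

y* = 2.9637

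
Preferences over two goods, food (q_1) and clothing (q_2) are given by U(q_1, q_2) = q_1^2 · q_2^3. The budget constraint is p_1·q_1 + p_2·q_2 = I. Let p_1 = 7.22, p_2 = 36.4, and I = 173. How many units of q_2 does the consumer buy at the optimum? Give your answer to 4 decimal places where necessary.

q_2* = 2.8516

Tangency: MRS = (2/3)·q_2/q_1 = p_1/p_2.
So 2·p_2·q_2 = 3·p_1·q_1; combined with the budget, a share 0.4 of income goes to q_1.
Demand: q_1*(p_1,p_2,I) = 0.4·I/p_1 and q_2* = 0.6·I/p_2.
At p_1=7.22, p_2=36.4, I=173: q_2* = 0.6·173/36.4 = 2.8516.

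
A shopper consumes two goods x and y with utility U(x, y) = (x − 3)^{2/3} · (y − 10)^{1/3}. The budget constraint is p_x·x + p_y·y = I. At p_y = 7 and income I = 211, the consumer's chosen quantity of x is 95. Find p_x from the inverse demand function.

p_x = 1

MRS = 2·(y−10)/(x−3). Tangency with p_x/p_y gives y−10 = (1/2)·(p_x/p_y)·(x−3).
Substituting into the budget: x* = 3 + 2/3·(I − 3·p_x − 10·p_y)/p_x, and y* = 10 + 1/3·(…)/p_y.
Set x* = 95 in the demand function and solve for p_x: p_x = 1.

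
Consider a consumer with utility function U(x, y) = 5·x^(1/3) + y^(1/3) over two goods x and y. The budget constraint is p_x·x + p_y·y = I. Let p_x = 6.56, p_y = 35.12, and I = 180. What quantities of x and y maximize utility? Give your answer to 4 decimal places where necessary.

MRS = MU_x/MU_y = 5·(y/x)^(2/3). Set equal to p_x/p_y.
Solve for the ratio: y/x = [(1/5)·p_x/p_y]^(1.5).
With the ratio pinned down, the budget gives x* = I/(p_x + p_y·(y/x)) and y* = (y/x)·x*.
Numerically y/x = 0.007221, so x* = 180/(6.56 + 35.12·0.007221) = 26.4178 and y* = 0.007221·26.4178 = 0.1908.

x* = 26.4178, y* = 0.1908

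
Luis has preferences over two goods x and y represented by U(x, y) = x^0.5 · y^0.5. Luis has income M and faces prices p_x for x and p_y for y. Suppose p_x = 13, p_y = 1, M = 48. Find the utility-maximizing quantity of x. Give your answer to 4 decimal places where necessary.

x* = 1.8462

MU_x/MU_y = (0.5·y)/(0.5·x); tangency sets this equal to p_x/p_y.
So 0.5·p_y·y = 0.5·p_x·x; combined with the budget, a share 0.5 of income goes to x.
Demand: x*(p_x,p_y,M) = 0.5·M/p_x and y* = 0.5·M/p_y.
At p_x=13, p_y=1, M=48: x* = 0.5·48/13 = 1.8462.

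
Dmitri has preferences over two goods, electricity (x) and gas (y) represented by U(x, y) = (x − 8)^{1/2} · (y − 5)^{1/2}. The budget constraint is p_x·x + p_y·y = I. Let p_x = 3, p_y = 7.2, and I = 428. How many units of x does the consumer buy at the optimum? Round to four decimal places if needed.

x* = 69.3333

This is Cobb-Douglas in (x−8, y−5): tangency gives 0.5·p_y·(y−5) = 0.5·p_x·(x−8).
After buying the subsistence bundle (8, 5), a share 0.5 of the remaining income goes to x: x* = 8 + 0.5·(I − 8p_x − 5p_y)/p_x.
Discretionary income = 428 − 8·3 − 5·7.2 = 368; x* = 8 + 0.5·368/3 = 69.3333.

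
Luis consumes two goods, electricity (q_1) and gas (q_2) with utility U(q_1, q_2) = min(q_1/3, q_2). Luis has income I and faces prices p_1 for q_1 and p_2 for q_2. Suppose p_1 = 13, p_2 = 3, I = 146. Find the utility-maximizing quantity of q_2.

With perfect complements, no substitution: consume in ratio q_1:q_2 = 3:1.
Budget: p_1·q_1 + p_2·(1/3)·q_1 = I, so (3·p_1 + p_2)·q_1 = 3·I.
Demand: q_1*(p_1,p_2,I) = 3·I/(3·p_1 + p_2), q_2* = I/(3·p_1 + p_2).
Here 3·13 + 3 = 42, giving q_2* = 3.4762.

q_2* = 3.4762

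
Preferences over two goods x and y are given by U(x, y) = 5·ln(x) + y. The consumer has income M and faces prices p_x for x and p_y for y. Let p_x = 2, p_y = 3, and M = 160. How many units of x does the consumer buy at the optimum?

x* = 7.5

Set MRS = p_x/p_y: (5/x)/1 = p_x/p_y.
So x*(p_x,p_y) = 5·p_y/p_x, independent of income; and y* = (M − 5·p_y)/p_y.
At the given prices: x* = 5·3/2 = 7.5.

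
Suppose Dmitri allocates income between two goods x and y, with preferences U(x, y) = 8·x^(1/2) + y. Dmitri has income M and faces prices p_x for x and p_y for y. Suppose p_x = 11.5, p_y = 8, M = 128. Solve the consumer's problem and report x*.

x* = 7.7429

MU_x = 4/√x, MU_y = 1. Tangency: 4/√x = p_x/p_y.
Solve: √x = 4·p_y/p_x, so x*(p_x,p_y) = (4·p_y/p_x)², and y* = (M − p_x·x*)/p_y.
Plugging in: x* = (4·8/11.5)² = 7.7429.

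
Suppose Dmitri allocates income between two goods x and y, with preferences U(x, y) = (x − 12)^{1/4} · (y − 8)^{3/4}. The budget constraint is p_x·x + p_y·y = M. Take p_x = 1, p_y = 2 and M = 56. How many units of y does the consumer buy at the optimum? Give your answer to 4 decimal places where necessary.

y* = 18.5

MRS = (1/3)·(y−8)/(x−12). Tangency with p_x/p_y gives y−8 = 3·(p_x/p_y)·(x−12).
Substituting into the budget: x* = 12 + 0.25·(M − 12·p_x − 8·p_y)/p_x, and y* = 8 + 0.75·(…)/p_y.
Discretionary income = 56 − 12·1 − 8·2 = 28; y* = 8 + 0.75·28/2 = 18.5.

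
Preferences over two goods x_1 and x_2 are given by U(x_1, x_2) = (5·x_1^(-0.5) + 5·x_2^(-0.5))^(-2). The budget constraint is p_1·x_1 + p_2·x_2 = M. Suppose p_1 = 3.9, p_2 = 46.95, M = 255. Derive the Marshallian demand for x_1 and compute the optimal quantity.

MU_x_1 ∝ 5·x_1^(-1.5), MU_x_2 ∝ 5·x_2^(-1.5), so MRS = (x_2/x_1)^(1.5) = p_1/p_2.
Hence x_2/x_1 = (p_1/p_2)^(1/(1.5)), i.e. raised to the 2/3 power.
With the ratio pinned down, the budget gives x_1* = M/(p_1 + p_2·(x_2/x_1)) and x_2* = (x_2/x_1)·x_1*.
Numerically x_2/x_1 = 0.190379, so x_1* = 255/(3.9 + 46.95·0.190379) = 19.8624.

x_1* = 19.8624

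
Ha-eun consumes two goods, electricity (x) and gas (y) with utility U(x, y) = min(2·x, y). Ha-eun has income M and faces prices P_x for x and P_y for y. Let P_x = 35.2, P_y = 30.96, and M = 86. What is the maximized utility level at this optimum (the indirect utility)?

V = 1.771

Here 35.2 + 2·30.96 = 97.12, giving x* = 0.8855 and y* = 1.771.
Utility at the optimum: U(0.8855, 1.771) = 1.771.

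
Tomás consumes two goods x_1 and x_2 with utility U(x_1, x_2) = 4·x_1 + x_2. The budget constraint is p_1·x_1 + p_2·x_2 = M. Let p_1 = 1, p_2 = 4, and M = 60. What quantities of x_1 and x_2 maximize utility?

x_1* = 60, x_2* = 0

Linear utility — the consumer picks whichever good has higher MU/price: 4/1 = 4 vs 1/4 = 0.25.
x_1 gives more utility per dollar, so spend all income on x_1: x_1* = M/p_1, x_2* = 0.
Numerically: x_1* = 60, x_2* = 0.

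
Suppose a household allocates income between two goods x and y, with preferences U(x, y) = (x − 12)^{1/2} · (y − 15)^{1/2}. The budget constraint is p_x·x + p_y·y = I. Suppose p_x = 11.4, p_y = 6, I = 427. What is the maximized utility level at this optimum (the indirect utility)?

This is Cobb-Douglas in (x−12, y−15): tangency gives 0.5·p_y·(y−15) = 0.5·p_x·(x−12).
Substituting into the budget: x* = 12 + 0.5·(I − 12·p_x − 15·p_y)/p_x, and y* = 15 + 0.5·(…)/p_y.
Discretionary income = 427 − 12·11.4 − 15·6 = 200.2; x* = 12 + 0.5·200.2/11.4 = 20.7807; y* = 15 + 0.5·200.2/6 = 31.6833.
Utility at the optimum: U(20.7807, 31.6833) = 12.1034.

V = 12.1034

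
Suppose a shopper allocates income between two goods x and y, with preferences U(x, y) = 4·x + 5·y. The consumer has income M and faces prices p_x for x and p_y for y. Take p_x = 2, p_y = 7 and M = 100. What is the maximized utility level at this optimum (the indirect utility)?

Linear utility — the consumer picks whichever good has higher MU/price: 4/2 = 2 vs 5/7 = 0.7143.
x gives more utility per dollar, so spend all income on x: x* = M/p_x, y* = 0.
Numerically: x* = 50, y* = 0.
Utility at the optimum: U(50, 0) = 200.

V = 200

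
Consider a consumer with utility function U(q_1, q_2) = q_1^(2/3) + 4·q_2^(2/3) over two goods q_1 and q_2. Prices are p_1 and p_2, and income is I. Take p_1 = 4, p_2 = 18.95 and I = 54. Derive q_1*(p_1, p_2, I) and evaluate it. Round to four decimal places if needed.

q_1* = 3.5051

MU_q_1 ∝ q_1^(-1/3), MU_q_2 ∝ 4·q_2^(-1/3), so MRS = (1/4)·(q_2/q_1)^(1/3) = p_1/p_2.
Solve for the ratio: q_2/q_1 = [4·p_1/p_2]^(3).
With the ratio pinned down, the budget gives q_1* = I/(p_1 + p_2·(q_2/q_1)) and q_2* = (q_2/q_1)·q_1*.
Numerically q_2/q_1 = 0.601911, so q_1* = 54/(4 + 18.95·0.601911) = 3.5051.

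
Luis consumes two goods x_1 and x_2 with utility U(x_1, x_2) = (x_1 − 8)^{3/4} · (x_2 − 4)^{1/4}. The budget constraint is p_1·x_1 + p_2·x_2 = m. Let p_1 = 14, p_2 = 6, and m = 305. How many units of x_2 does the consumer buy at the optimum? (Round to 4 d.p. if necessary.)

x_2* = 11.0417

MRS = 3·(x_2−4)/(x_1−8). Tangency with p_1/p_2 gives x_2−4 = (1/3)·(p_1/p_2)·(x_1−8).
After buying the subsistence bundle (8, 4), a share 0.75 of the remaining income goes to x_1: x_1* = 8 + 0.75·(m − 8p_1 − 4p_2)/p_1.
Discretionary income = 305 − 8·14 − 4·6 = 169; x_2* = 4 + 0.25·169/6 = 11.0417.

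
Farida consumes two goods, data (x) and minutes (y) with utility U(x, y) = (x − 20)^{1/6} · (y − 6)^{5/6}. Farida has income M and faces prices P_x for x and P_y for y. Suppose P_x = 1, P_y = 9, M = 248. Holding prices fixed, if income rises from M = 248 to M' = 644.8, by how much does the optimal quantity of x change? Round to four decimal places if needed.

Substituting into the budget: x* = 20 + 1/6·(M − 20·P_x − 6·P_y)/P_x, and y* = 6 + 5/6·(…)/P_y.
Discretionary income = 248 − 20·1 − 6·9 = 174; x* = 20 + 1/6·174/1 = 49.
At M' = 644.8: x* = 115.1333. Change: 115.1333 − 49 = 66.1333.

Δx* = 66.1333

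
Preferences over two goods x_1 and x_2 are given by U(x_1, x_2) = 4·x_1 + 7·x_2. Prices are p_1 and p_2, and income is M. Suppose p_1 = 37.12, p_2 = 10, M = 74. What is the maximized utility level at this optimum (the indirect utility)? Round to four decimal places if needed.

V = 51.8

Perfect substitutes: compare marginal utility per dollar. 4/p_1 vs 7/p_2 → 0.1078 vs 0.7.
x_2 gives more utility per dollar, so spend all income on x_2: x_2* = M/p_2, x_1* = 0.
Numerically: x_1* = 0, x_2* = 7.4.
Utility at the optimum: U(0, 7.4) = 51.8.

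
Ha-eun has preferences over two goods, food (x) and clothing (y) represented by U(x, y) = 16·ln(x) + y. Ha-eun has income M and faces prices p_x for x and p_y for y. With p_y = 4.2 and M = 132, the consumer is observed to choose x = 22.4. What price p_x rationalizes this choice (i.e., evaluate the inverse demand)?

p_x = 3

MU_x = 16/x, MU_y = 1. Tangency: 16/x = p_x/p_y.
So x*(p_x,p_y) = 16·p_y/p_x, independent of income; and y* = (M − 16·p_y)/p_y.
Set x* = 22.4 in the demand function and solve for p_x: p_x = 3.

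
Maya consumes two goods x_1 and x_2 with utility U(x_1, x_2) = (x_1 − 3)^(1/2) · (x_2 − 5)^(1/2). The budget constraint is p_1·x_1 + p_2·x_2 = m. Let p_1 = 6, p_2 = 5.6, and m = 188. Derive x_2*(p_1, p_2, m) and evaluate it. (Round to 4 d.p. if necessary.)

After buying the subsistence bundle (3, 5), a share 0.5 of the remaining income goes to x_1: x_1* = 3 + 0.5·(m − 3p_1 − 5p_2)/p_1.
Discretionary income = 188 − 3·6 − 5·5.6 = 142; x_2* = 5 + 0.5·142/5.6 = 17.6786.

x_2* = 17.6786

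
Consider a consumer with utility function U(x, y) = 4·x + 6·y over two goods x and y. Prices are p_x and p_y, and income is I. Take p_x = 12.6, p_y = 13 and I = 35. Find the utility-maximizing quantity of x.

x* = 0

Perfect substitutes: compare marginal utility per dollar. 4/p_x vs 6/p_y → 0.3175 vs 0.4615.
y gives more utility per dollar, so spend all income on y: y* = I/p_y, x* = 0.
Numerically: x* = 0, y* = 2.6923.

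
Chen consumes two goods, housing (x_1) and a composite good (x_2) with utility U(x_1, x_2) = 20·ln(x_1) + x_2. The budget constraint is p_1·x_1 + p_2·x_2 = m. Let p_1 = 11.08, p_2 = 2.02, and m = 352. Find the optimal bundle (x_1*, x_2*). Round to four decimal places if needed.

x_1* = 3.6462, x_2* = 154.2574

Set MRS = p_1/p_2: (20/x_1)/1 = p_1/p_2.
So x_1*(p_1,p_2) = 20·p_2/p_1, independent of income; and x_2* = (m − 20·p_2)/p_2.
At the given prices: x_1* = 20·2.02/11.08 = 3.6462, and x_2* = 154.2574.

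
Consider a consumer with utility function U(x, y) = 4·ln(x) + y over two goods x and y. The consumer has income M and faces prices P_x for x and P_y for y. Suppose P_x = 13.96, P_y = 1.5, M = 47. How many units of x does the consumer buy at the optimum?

x* = 0.4298

MU_x = 4/x, MU_y = 1. Tangency: 4/x = P_x/P_y.
So x*(P_x,P_y) = 4·P_y/P_x, independent of income; and y* = (M − 4·P_y)/P_y.
At the given prices: x* = 4·1.5/13.96 = 0.4298.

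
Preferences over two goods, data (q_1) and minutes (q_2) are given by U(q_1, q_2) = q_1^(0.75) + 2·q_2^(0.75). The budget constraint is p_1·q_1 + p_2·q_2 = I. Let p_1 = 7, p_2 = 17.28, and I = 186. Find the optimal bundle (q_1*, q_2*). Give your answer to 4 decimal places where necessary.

q_1* = 12.8762, q_2* = 5.5478

From the CES first-order condition, (1/2)·(q_2/q_1)^(0.25) = p_1/p_2.
Hence q_2/q_1 = (2·p_1/p_2)^(1/(0.25)), i.e. raised to the 4 power.
Substitute q_2 = (q_2/q_1)·q_1 into the budget: q_1* = I/(p_1 + p_2·(q_2/q_1)).
Numerically q_2/q_1 = 0.430861, so q_1* = 186/(7 + 17.28·0.430861) = 12.8762 and q_2* = 0.430861·12.8762 = 5.5478.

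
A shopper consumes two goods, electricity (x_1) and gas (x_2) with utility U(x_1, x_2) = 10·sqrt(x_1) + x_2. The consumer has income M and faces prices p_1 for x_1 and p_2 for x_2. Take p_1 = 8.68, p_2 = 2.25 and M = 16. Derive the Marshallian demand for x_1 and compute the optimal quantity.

Set MRS = p_1/p_2: 5·x_1^(−1/2) = p_1/p_2.
Thus x_1* = (5·p_2/p_1)² — independent of M — with the rest of income spent on x_2.
Plugging in: x_1* = (5·2.25/8.68)² = 1.6798.

x_1* = 1.6798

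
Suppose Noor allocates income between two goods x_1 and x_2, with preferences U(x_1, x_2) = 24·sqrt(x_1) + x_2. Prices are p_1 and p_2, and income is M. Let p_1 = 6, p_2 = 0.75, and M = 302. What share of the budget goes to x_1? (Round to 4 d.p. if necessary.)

share on x_1 = 0.0447

Set MRS = p_1/p_2: 12·x_1^(−1/2) = p_1/p_2.
Solve: √x_1 = 12·p_2/p_1, so x_1*(p_1,p_2) = (12·p_2/p_1)², and x_2* = (M − p_1·x_1*)/p_2.
Plugging in: x_1* = (12·0.75/6)² = 2.25, x_2* = 384.6667.
Expenditure on x_1: 6·2.25 = 13.5; share = 0.0447.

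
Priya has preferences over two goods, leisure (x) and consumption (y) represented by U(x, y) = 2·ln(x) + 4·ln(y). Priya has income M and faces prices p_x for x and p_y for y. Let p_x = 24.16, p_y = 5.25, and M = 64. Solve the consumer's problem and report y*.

y* = 8.127

Demand: x*(p_x,p_y,M) = 1/3·M/p_x and y* = 2/3·M/p_y.
At p_x=24.16, p_y=5.25, M=64: y* = 2/3·64/5.25 = 8.127.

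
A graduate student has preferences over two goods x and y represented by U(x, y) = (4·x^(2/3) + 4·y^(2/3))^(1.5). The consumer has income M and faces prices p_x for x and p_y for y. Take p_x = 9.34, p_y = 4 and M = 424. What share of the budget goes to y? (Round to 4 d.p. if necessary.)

share on y = 0.845

MRS = MU_x/MU_y = (y/x)^(1/3). Set equal to p_x/p_y.
Solve for the ratio: y/x = [p_x/p_y]^(3).
Substitute y = (y/x)·x into the budget: x* = M/(p_x + p_y·(y/x)).
Numerically y/x = 12.730945, so x* = 424/(9.34 + 4·12.730945) = 7.0357 and y* = 12.730945·7.0357 = 89.5716.
Expenditure on y: 4·89.5716 = 358.2862; share = 0.845.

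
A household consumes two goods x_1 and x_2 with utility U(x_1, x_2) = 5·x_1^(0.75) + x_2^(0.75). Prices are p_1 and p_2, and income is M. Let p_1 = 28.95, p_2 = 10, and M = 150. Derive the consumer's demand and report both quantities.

x_1* = 4.9877, x_2* = 0.5606

Numerically x_2/x_1 = 0.112387, so x_1* = 150/(28.95 + 10·0.112387) = 4.9877 and x_2* = 0.112387·4.9877 = 0.5606.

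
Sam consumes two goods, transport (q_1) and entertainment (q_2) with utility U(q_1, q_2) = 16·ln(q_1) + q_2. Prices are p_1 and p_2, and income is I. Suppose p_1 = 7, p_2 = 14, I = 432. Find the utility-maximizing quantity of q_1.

q_1* = 32

At the given prices: q_1* = 16·14/7 = 32.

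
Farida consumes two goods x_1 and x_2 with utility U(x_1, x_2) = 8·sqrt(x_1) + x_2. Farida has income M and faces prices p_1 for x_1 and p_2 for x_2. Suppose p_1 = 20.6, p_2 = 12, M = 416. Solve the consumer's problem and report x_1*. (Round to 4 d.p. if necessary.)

MU_x_1 = 4/√x_1, MU_x_2 = 1. Tangency: 4/√x_1 = p_1/p_2.
Thus x_1* = (4·p_2/p_1)² — independent of M — with the rest of income spent on x_2.
Plugging in: x_1* = (4·12/20.6)² = 5.4294.

x_1* = 5.4294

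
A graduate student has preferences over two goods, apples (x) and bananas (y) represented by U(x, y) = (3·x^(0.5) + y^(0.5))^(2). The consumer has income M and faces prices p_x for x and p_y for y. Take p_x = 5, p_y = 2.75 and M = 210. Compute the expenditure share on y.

MRS = MU_x/MU_y = 3·(y/x)^(0.5). Set equal to p_x/p_y.
Hence y/x = ((1/3)·p_x/p_y)^(1/(0.5)), i.e. raised to the 2 power.
With the ratio pinned down, the budget gives x* = M/(p_x + p_y·(y/x)) and y* = (y/x)·x*.
Numerically y/x = 0.367309, so x* = 210/(5 + 2.75·0.367309) = 34.9412 and y* = 0.367309·34.9412 = 12.8342.
Expenditure on y: 2.75·12.8342 = 35.2941; share = 0.1681.

share on y = 0.1681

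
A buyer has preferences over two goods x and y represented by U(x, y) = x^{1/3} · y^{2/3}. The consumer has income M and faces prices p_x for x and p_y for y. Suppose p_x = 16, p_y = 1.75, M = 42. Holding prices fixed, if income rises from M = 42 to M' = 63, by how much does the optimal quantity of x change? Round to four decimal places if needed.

Δx* = 0.4375

Tangency: MRS = (1/2)·y/x = p_x/p_y.
Rearranging, p_y·y = 2·p_x·x. Substituting into the budget gives p_x·x·(1 + 2) = M.
Demand: x*(p_x,p_y,M) = 1/3·M/p_x and y* = 2/3·M/p_y.
At p_x=16, p_y=1.75, M=42: x* = 1/3·42/16 = 0.875.
At M' = 63: x* = 1.3125. Change: 1.3125 − 0.875 = 0.4375.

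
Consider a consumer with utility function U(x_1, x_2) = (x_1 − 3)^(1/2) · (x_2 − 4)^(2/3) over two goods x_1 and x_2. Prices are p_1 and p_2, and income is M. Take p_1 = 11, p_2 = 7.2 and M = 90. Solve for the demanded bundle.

This is Cobb-Douglas in (x_1−3, x_2−4): tangency gives 0.5·p_2·(x_2−4) = 2/3·p_1·(x_1−3).
Substituting into the budget: x_1* = 3 + 3/7·(M − 3·p_1 − 4·p_2)/p_1, and x_2* = 4 + 4/7·(…)/p_2.
Discretionary income = 90 − 3·11 − 4·7.2 = 28.2; x_1* = 3 + 3/7·28.2/11 = 4.0987; x_2* = 4 + 4/7·28.2/7.2 = 6.2381.

x_1* = 4.0987, x_2* = 6.2381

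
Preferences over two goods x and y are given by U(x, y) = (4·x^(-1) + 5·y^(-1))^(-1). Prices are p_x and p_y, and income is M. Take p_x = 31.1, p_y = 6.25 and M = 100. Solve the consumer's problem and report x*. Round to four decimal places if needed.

MU_x ∝ 4·x^(-2), MU_y ∝ 5·y^(-2), so MRS = (4/5)·(y/x)^(2) = p_x/p_y.
Solve for the ratio: y/x = [(5/4)·p_x/p_y]^(0.5).
Substitute y = (y/x)·x into the budget: x* = M/(p_x + p_y·(y/x)).
Numerically y/x = 2.493993, so x* = 100/(31.1 + 6.25·2.493993) = 2.1419.

x* = 2.1419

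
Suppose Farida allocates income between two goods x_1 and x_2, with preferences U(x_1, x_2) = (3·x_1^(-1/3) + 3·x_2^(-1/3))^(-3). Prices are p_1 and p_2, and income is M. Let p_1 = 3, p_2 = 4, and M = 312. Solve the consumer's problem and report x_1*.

MRS = MU_x_1/MU_x_2 = (x_2/x_1)^(4/3). Set equal to p_1/p_2.
Solve for the ratio: x_2/x_1 = [p_1/p_2]^(0.75).
With the ratio pinned down, the budget gives x_1* = M/(p_1 + p_2·(x_2/x_1)) and x_2* = (x_2/x_1)·x_1*.
Numerically x_2/x_1 = 0.805927, so x_1* = 312/(3 + 4·0.805927) = 50.1309.

x_1* = 50.1309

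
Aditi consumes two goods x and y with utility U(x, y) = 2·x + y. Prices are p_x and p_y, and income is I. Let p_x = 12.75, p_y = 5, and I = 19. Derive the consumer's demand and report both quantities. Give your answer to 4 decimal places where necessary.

Perfect substitutes: compare marginal utility per dollar. 2/p_x vs 1/p_y → 0.1569 vs 0.2.
y gives more utility per dollar, so spend all income on y: y* = I/p_y, x* = 0.
Numerically: x* = 0, y* = 3.8.

x* = 0, y* = 3.8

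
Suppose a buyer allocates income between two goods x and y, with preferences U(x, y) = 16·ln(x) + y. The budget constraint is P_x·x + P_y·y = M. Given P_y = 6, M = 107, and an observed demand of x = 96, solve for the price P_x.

P_x = 1

Set MRS = P_x/P_y: (16/x)/1 = P_x/P_y.
So x*(P_x,P_y) = 16·P_y/P_x, independent of income; and y* = (M − 16·P_y)/P_y.
Set x* = 96 in the demand function and solve for P_x: P_x = 1.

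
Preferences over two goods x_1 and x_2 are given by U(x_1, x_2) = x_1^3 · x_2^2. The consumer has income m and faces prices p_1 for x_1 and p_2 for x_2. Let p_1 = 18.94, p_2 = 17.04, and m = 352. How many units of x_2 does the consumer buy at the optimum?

Tangency: MRS = (3/2)·x_2/x_1 = p_1/p_2.
So 3·p_2·x_2 = 2·p_1·x_1; combined with the budget, a share 0.6 of income goes to x_1.
Demand: x_1*(p_1,p_2,m) = 0.6·m/p_1 and x_2* = 0.4·m/p_2.
At p_1=18.94, p_2=17.04, m=352: x_2* = 0.4·352/17.04 = 8.2629.

x_2* = 8.2629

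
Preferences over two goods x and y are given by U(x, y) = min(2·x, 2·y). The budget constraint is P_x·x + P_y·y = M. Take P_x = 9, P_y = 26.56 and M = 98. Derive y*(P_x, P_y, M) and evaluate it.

y* = 2.7559

Leontief preferences: the optimum is at the kink where x/2 = y/2, i.e. y = x.
Budget: P_x·x + P_y·x = M, so (2·P_x + 2·P_y)·x = 2·M.
Demand: x*(P_x,P_y,M) = 2·M/(2·P_x + 2·P_y), y* = 2·M/(2·P_x + 2·P_y).
Here 2·9 + 2·26.56 = 71.12, giving y* = 2.7559.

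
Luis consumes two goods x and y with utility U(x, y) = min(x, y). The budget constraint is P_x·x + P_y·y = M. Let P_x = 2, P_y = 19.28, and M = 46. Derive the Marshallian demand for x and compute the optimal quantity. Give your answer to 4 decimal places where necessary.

x* = 2.1617

With perfect complements, no substitution: consume in ratio x:y = 1:1.
Budget: P_x·x + P_y·x = M, so (P_x + P_y)·x = M.
Demand: x*(P_x,P_y,M) = M/(P_x + P_y), y* = M/(P_x + P_y).
Here 2 + 19.28 = 21.28, giving x* = 2.1617.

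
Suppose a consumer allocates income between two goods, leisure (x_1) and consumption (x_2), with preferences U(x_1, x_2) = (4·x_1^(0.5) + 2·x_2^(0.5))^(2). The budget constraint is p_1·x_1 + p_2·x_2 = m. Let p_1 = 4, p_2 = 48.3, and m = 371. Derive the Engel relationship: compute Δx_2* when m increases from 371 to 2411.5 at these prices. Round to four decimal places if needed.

Δx_2* = 0.8569

MU_x_1 ∝ 4·x_1^(-0.5), MU_x_2 ∝ 2·x_2^(-0.5), so MRS = 2·(x_2/x_1)^(0.5) = p_1/p_2.
Hence x_2/x_1 = ((1/2)·p_1/p_2)^(1/(0.5)), i.e. raised to the 2 power.
Substitute x_2 = (x_2/x_1)·x_1 into the budget: x_1* = m/(p_1 + p_2·(x_2/x_1)).
Numerically x_2/x_1 = 0.001715, so x_1* = 371/(4 + 48.3·0.001715) = 90.8687 and x_2* = 0.001715·90.8687 = 0.1558.
At m' = 2411.5: x_2* = 1.0127. Change: 1.0127 − 0.1558 = 0.8569.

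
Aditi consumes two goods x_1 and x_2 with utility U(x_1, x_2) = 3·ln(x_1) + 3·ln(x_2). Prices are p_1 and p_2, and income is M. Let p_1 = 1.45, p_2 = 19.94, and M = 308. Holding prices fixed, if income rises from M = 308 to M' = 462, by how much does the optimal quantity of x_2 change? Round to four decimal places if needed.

Tangency: MRS = x_2/x_1 = p_1/p_2.
So 3·p_2·x_2 = 3·p_1·x_1; combined with the budget, a share 0.5 of income goes to x_1.
Demand: x_1*(p_1,p_2,M) = 0.5·M/p_1 and x_2* = 0.5·M/p_2.
At p_1=1.45, p_2=19.94, M=308: x_2* = 0.5·308/19.94 = 7.7232.
At M' = 462: x_2* = 11.5848. Change: 11.5848 − 7.7232 = 3.8616.

Δx_2* = 3.8616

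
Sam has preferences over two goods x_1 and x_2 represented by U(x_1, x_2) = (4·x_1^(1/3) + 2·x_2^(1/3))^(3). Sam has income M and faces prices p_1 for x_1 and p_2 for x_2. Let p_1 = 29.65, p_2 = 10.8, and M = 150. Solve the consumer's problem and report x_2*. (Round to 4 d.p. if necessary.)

MRS = MU_x_1/MU_x_2 = 2·(x_2/x_1)^(2/3). Set equal to p_1/p_2.
Hence x_2/x_1 = ((1/2)·p_1/p_2)^(1/(2/3)), i.e. raised to the 1.5 power.
Substitute x_2 = (x_2/x_1)·x_1 into the budget: x_1* = M/(p_1 + p_2·(x_2/x_1)).
Numerically x_2/x_1 = 1.608261, so x_1* = 150/(29.65 + 10.8·1.608261) = 3.1902 and x_2* = 1.608261·3.1902 = 5.1306.

x_2* = 5.1306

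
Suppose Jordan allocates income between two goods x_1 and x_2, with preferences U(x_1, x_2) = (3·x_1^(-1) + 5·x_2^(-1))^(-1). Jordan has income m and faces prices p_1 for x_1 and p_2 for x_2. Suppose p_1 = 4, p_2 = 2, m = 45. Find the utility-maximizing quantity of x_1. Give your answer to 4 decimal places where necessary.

x_1* = 5.8812

MU_x_1 ∝ 3·x_1^(-2), MU_x_2 ∝ 5·x_2^(-2), so MRS = (3/5)·(x_2/x_1)^(2) = p_1/p_2.
Solve for the ratio: x_2/x_1 = [(5/3)·p_1/p_2]^(0.5).
Substitute x_2 = (x_2/x_1)·x_1 into the budget: x_1* = m/(p_1 + p_2·(x_2/x_1)).
Numerically x_2/x_1 = 1.825742, so x_1* = 45/(4 + 2·1.825742) = 5.8812.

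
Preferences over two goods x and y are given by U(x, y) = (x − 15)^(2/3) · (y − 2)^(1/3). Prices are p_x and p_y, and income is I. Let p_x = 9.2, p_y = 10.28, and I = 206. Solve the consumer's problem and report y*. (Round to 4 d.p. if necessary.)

MRS = 2·(y−2)/(x−15). Tangency with p_x/p_y gives y−2 = (1/2)·(p_x/p_y)·(x−15).
Substituting into the budget: x* = 15 + 2/3·(I − 15·p_x − 2·p_y)/p_x, and y* = 2 + 1/3·(…)/p_y.
Discretionary income = 206 − 15·9.2 − 2·10.28 = 47.44; y* = 2 + 1/3·47.44/10.28 = 3.5383.

y* = 3.5383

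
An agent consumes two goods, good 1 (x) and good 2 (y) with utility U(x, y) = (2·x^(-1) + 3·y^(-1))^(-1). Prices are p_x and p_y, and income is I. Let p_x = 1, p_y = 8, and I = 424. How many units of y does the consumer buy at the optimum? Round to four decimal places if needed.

y* = 41.1275

MRS = MU_x/MU_y = (2/3)·(y/x)^(2). Set equal to p_x/p_y.
Hence y/x = ((3/2)·p_x/p_y)^(1/(2)), i.e. raised to the 0.5 power.
Substitute y = (y/x)·x into the budget: x* = I/(p_x + p_y·(y/x)).
Numerically y/x = 0.433013, so x* = 424/(1 + 8·0.433013) = 94.9799 and y* = 0.433013·94.9799 = 41.1275.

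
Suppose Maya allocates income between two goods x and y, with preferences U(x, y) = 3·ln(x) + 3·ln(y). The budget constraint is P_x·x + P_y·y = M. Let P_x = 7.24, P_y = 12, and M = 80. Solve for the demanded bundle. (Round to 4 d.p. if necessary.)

x* = 5.5249, y* = 3.3333

The MRS is y/x. Set MRS = P_x/P_y.
So 3·P_y·y = 3·P_x·x; combined with the budget, a share 0.5 of income goes to x.
Demand: x*(P_x,P_y,M) = 0.5·M/P_x and y* = 0.5·M/P_y.
At P_x=7.24, P_y=12, M=80: x* = 0.5·80/7.24 = 5.5249, y* = 3.3333.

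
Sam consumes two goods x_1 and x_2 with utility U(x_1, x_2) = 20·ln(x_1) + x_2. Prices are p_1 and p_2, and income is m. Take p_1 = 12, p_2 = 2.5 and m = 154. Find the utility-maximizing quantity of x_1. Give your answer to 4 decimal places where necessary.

x_1* = 4.1667

MU_x_1 = 20/x_1, MU_x_2 = 1. Tangency: 20/x_1 = p_1/p_2.
So x_1*(p_1,p_2) = 20·p_2/p_1, independent of income; and x_2* = (m − 20·p_2)/p_2.
At the given prices: x_1* = 20·2.5/12 = 4.1667.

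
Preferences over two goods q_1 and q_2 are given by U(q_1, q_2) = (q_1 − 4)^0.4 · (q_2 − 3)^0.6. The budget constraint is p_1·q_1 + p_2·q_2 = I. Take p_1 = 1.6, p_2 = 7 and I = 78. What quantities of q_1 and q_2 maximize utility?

This is Cobb-Douglas in (q_1−4, q_2−3): tangency gives 0.4·p_2·(q_2−3) = 0.6·p_1·(q_1−4).
After buying the subsistence bundle (4, 3), a share 0.4 of the remaining income goes to q_1: q_1* = 4 + 0.4·(I − 4p_1 − 3p_2)/p_1.
Discretionary income = 78 − 4·1.6 − 3·7 = 50.6; q_1* = 4 + 0.4·50.6/1.6 = 16.65; q_2* = 3 + 0.6·50.6/7 = 7.3371.

q_1* = 16.65, q_2* = 7.3371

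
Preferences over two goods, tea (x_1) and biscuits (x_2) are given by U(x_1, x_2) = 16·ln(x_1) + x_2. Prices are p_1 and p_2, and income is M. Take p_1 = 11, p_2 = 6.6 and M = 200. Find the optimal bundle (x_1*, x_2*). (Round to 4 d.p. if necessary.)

MU_x_1 = 16/x_1, MU_x_2 = 1. Tangency: 16/x_1 = p_1/p_2.
So x_1*(p_1,p_2) = 16·p_2/p_1, independent of income; and x_2* = (M − 16·p_2)/p_2.
At the given prices: x_1* = 16·6.6/11 = 9.6, and x_2* = 14.303.

x_1* = 9.6, x_2* = 14.303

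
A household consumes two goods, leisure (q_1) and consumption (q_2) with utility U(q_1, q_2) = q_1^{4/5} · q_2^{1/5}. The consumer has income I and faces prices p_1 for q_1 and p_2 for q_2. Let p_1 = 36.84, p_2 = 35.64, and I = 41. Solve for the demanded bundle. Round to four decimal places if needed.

q_1* = 0.8903, q_2* = 0.2301

MU_q_1/MU_q_2 = (0.8·q_2)/(0.2·q_1); tangency sets this equal to p_1/p_2.
So 0.8·p_2·q_2 = 0.2·p_1·q_1; combined with the budget, a share 0.8 of income goes to q_1.
Demand: q_1*(p_1,p_2,I) = 0.8·I/p_1 and q_2* = 0.2·I/p_2.
At p_1=36.84, p_2=35.64, I=41: q_1* = 0.8·41/36.84 = 0.8903, q_2* = 0.2301.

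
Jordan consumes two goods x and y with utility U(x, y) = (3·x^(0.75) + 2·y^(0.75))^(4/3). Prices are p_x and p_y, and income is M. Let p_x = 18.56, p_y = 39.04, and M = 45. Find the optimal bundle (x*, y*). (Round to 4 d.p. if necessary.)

x* = 2.3742, y* = 0.024

With the ratio pinned down, the budget gives x* = M/(p_x + p_y·(y/x)) and y* = (y/x)·x*.
Numerically y/x = 0.01009, so x* = 45/(18.56 + 39.04·0.01009) = 2.3742 and y* = 0.01009·2.3742 = 0.024.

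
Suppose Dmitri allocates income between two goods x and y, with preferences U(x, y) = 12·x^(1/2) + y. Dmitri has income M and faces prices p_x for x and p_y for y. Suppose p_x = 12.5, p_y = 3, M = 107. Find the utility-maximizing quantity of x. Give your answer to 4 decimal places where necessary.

Plugging in: x* = (6·3/12.5)² = 2.0736.

x* = 2.0736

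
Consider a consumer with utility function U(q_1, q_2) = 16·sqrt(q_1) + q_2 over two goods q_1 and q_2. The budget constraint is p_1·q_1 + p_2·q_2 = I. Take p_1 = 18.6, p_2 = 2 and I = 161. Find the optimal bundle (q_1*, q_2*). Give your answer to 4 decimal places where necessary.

q_1* = 0.74, q_2* = 73.6183

MU_q_1 = 8/√q_1, MU_q_2 = 1. Tangency: 8/√q_1 = p_1/p_2.
Thus q_1* = (8·p_2/p_1)² — independent of I — with the rest of income spent on q_2.
Plugging in: q_1* = (8·2/18.6)² = 0.74, q_2* = 73.6183.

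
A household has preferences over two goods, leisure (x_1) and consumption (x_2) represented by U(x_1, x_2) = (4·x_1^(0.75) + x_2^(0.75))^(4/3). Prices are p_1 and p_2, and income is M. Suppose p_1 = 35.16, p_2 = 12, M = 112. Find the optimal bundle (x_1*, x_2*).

MRS = MU_x_1/MU_x_2 = 4·(x_2/x_1)^(0.25). Set equal to p_1/p_2.
Hence x_2/x_1 = ((1/4)·p_1/p_2)^(1/(0.25)), i.e. raised to the 4 power.
With the ratio pinned down, the budget gives x_1* = M/(p_1 + p_2·(x_2/x_1)) and x_2* = (x_2/x_1)·x_1*.
Numerically x_2/x_1 = 0.287893, so x_1* = 112/(35.16 + 12·0.287893) = 2.9004 and x_2* = 0.287893·2.9004 = 0.835.

x_1* = 2.9004, x_2* = 0.835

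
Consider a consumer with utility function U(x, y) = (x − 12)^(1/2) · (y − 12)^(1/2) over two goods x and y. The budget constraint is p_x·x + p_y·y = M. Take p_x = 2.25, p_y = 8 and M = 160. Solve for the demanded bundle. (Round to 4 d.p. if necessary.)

This is Cobb-Douglas in (x−12, y−12): tangency gives 0.5·p_y·(y−12) = 0.5·p_x·(x−12).
Substituting into the budget: x* = 12 + 0.5·(M − 12·p_x − 12·p_y)/p_x, and y* = 12 + 0.5·(…)/p_y.
Discretionary income = 160 − 12·2.25 − 12·8 = 37; x* = 12 + 0.5·37/2.25 = 20.2222; y* = 12 + 0.5·37/8 = 14.3125.

x* = 20.2222, y* = 14.3125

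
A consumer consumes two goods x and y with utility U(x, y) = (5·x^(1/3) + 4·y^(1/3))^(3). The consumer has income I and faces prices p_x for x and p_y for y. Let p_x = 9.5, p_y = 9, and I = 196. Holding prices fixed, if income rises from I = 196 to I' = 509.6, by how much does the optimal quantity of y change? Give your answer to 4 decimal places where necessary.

Substitute y = (y/x)·x into the budget: x* = I/(p_x + p_y·(y/x)).
Numerically y/x = 0.775991, so x* = 196/(9.5 + 9·0.775991) = 11.8904 and y* = 0.775991·11.8904 = 9.2268.
At I' = 509.6: y* = 23.9897. Change: 23.9897 − 9.2268 = 14.7629.

Δy* = 14.7629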